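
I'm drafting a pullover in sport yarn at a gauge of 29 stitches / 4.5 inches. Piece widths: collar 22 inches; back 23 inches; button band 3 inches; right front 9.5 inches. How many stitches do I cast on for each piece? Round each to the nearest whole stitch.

Rate = 29/4.5 = 6.444 sts per in.
collar: 22 × 6.444 = 141.78 → 142.
back: 23 × 6.444 = 148.22 → 148.
button band: 3 × 6.444 = 19.33 → 19.
right front: 9.5 × 6.444 = 61.22 → 61.

collar 142; back 148; button band 19; right front 61.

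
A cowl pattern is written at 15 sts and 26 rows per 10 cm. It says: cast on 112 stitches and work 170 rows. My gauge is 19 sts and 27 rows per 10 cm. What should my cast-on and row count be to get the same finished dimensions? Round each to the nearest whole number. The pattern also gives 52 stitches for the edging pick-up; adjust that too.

Cast on 142 stitches; work 177 rows; edging pick-up 66 stitches.

Stitches: 112 × 19/15 = 141.87 → 142.
Rows: 170 × 27/26 = 176.54 → 177.
edging pick-up: 52 × 19/15 = 65.87 → 66.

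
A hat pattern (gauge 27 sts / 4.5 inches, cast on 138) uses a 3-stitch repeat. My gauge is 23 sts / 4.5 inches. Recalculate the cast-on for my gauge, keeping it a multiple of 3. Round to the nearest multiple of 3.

CO 117 sts.

138 × 23 / 27 = 117.56.
Nearest multiple of 3: 117.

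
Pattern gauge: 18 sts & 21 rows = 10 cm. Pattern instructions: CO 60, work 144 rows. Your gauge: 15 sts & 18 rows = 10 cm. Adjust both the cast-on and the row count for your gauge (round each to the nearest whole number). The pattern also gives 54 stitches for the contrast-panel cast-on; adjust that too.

Stitches: 60 × 15/18 = 50.00 → 50.
Rows: 144 × 18/21 = 123.43 → 123.
contrast-panel cast-on: 54 × 15/18 = 45.00 → 45.

Cast on 50 stitches; work 123 rows; contrast-panel cast-on 45 stitches.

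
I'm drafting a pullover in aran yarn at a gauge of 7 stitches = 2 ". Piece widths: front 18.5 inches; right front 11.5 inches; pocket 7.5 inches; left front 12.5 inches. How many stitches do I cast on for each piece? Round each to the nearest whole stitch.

front 65; right front 40; pocket 26; left front 44.

Rate = 7/2 = 3.5 sts per in.
front: 18.5 × 3.5 = 64.75 → 65.
right front: 11.5 × 3.5 = 40.25 → 40.
pocket: 7.5 × 3.5 = 26.25 → 26.
left front: 12.5 × 3.5 = 43.75 → 44.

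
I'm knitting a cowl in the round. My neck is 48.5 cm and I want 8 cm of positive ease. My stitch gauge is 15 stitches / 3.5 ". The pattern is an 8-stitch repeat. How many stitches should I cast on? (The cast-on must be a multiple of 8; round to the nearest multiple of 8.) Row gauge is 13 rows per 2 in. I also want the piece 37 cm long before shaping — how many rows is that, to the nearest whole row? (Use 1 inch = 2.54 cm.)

Cast on 96 stitches; work 95 rows.

Finished = 48.5 + 8 = 56.5 cm.
56.5 cm × 1/2.54 = 22.24 inches.
15/3.5 = 4.286 sts per in; 22.24 × 4.286 = 95.33 sts.
Nearest multiple of 8 → 96.
37 cm = 14.57 inches; × 6.5 = 94.69 → 95 rows.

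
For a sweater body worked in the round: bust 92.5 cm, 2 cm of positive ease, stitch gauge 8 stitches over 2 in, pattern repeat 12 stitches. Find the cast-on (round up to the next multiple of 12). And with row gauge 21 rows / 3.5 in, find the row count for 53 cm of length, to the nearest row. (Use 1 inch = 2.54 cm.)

Cast on 156 stitches; work 125 rows.

Finished = 92.5 + 2 = 94.5 cm.
94.5 cm × 1/2.54 = 37.20 inches.
8/2 = 4 sts per in; 37.20 × 4 = 148.82 sts.
Next multiple of 12 → 156.
53 cm = 20.87 inches; × 6 = 125.20 → 125 rows.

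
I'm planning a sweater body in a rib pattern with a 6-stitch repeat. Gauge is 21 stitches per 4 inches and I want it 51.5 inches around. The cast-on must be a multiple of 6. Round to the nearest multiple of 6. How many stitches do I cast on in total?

21 / 4 = 5.25 sts per inch.
51.5 × 5.25 = 270.38 sts.
Nearest multiple of 6: 270.

Cast on 270 stitches.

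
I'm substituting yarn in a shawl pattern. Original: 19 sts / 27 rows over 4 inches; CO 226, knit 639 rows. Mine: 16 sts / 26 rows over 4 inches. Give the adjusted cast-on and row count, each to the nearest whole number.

Stitches: 226 × 16/19 = 190.32 → 190.
Rows: 639 × 26/27 = 615.33 → 615.

Cast on 190 stitches; work 615 rows.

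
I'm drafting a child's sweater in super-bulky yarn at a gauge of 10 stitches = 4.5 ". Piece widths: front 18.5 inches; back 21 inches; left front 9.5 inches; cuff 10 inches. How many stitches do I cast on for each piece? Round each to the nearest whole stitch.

Rate = 10/4.5 = 2.222 sts per in.
front: 18.5 × 2.222 = 41.11 → 41.
back: 21 × 2.222 = 46.67 → 47.
left front: 9.5 × 2.222 = 21.11 → 21.
cuff: 10 × 2.222 = 22.22 → 22.

front 41; back 47; left front 21; cuff 22.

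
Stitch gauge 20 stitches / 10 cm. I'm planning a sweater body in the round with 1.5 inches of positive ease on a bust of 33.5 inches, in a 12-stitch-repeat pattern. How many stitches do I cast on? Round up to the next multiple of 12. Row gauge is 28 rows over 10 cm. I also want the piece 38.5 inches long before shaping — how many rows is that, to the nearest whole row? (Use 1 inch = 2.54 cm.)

Finished = 33.5 + 1.5 = 35 inches.
35 inches × 2.54 = 88.90 cm.
20/10 = 2 sts per cm; 88.90 × 2 = 177.80 sts.
Next multiple of 12 → 180.
38.5 inches = 97.79 cm; × 2.8 = 273.81 → 274 rows.

Cast on 180 stitches; work 274 rows.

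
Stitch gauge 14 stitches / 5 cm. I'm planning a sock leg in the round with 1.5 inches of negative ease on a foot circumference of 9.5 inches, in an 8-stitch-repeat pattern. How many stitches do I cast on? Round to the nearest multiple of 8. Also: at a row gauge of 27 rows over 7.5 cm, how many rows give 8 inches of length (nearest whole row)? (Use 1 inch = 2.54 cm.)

Finished = 9.5 − 1.5 = 8 inches.
8 inches × 2.54 = 20.32 cm.
14/5 = 2.8 sts per cm; 20.32 × 2.8 = 56.90 sts.
Nearest multiple of 8 → 56.
8 inches = 20.32 cm; × 3.6 = 73.15 → 73 rows.

Cast on 56 stitches; work 73 rows.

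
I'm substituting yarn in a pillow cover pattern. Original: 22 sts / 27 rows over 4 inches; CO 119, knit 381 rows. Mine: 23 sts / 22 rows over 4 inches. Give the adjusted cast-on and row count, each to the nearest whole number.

Stitches: 119 × 23/22 = 124.41 → 124.
Rows: 381 × 22/27 = 310.44 → 310.

Cast on 124 stitches; work 310 rows.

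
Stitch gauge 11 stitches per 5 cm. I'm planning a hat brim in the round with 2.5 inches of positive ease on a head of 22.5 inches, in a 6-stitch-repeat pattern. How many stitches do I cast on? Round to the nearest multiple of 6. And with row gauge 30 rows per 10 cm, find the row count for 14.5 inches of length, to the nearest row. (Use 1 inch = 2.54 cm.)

Finished = 22.5 + 2.5 = 25 inches.
25 inches × 2.54 = 63.50 cm.
11/5 = 2.2 sts per cm; 63.50 × 2.2 = 139.70 sts.
Nearest multiple of 6 → 138.
14.5 inches = 36.83 cm; × 3 = 110.49 → 110 rows.

Cast on 138 stitches; work 110 rows.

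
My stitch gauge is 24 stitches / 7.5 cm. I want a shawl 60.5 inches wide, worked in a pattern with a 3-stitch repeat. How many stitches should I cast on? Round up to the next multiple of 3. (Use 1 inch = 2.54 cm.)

492 stitches.

60.5 in = 60.5 × 2.54 = 153.67 cm.
24 / 7.5 = 3.2 sts/cm.
153.67 × 3.2 = 491.74 sts.
→ 492.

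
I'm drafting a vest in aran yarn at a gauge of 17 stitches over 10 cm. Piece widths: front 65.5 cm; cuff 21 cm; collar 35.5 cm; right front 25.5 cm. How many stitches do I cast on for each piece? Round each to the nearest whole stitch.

Rate = 17/10 = 1.7 sts per cm.
front: 65.5 × 1.7 = 111.35 → 111.
cuff: 21 × 1.7 = 35.70 → 36.
collar: 35.5 × 1.7 = 60.35 → 60.
right front: 25.5 × 1.7 = 43.35 → 43.

front 111; cuff 36; collar 60; right front 43.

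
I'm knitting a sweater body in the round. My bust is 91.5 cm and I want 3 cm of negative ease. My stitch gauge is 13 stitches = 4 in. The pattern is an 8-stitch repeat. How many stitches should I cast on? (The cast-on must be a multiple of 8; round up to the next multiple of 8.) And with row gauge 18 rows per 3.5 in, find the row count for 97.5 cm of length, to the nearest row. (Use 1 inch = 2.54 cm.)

Cast on 120 stitches; work 197 rows.

Finished = 91.5 − 3 = 88.5 cm.
88.5 cm × 1/2.54 = 34.84 inches.
13/4 = 3.25 sts per in; 34.84 × 3.25 = 113.24 sts.
Next multiple of 8 → 120.
97.5 cm = 38.39 inches; × 5.143 = 197.41 → 197 rows.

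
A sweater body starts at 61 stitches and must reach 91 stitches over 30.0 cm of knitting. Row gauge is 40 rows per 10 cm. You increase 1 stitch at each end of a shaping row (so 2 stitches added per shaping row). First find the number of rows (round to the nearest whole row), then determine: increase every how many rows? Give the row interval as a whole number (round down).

Rows = 30.0 × 4 = 120.0 → 120 rows.
Stitches to add: 30 → 15 shaping rows (at 2 st each).
120 / 15 = 8.00 → every 8 rows.

Increase every 8th row.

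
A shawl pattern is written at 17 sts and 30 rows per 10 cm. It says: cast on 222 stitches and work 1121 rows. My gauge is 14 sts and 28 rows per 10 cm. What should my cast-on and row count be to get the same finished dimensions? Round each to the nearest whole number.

Cast on 183 stitches; work 1046 rows.

Stitches: 222 × 14/17 = 182.82 → 183.
Rows: 1121 × 28/30 = 1046.27 → 1046.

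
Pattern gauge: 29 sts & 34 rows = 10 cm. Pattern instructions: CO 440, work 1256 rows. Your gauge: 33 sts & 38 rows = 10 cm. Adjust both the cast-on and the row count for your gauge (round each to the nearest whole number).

Stitches: 440 × 33/29 = 500.69 → 501.
Rows: 1256 × 38/34 = 1403.76 → 1404.

Cast on 501 stitches; work 1404 rows.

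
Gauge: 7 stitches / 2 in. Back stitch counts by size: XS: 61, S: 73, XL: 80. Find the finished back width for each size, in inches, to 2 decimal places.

XS 17.43 inches; S 20.86 inches; XL 22.86 inches.

7/2 = 3.5 sts per in.
XS: 61 / 3.5 = 17.429 → 17.43 in.
S: 73 / 3.5 = 20.857 → 20.86 in.
XL: 80 / 3.5 = 22.857 → 22.86 in.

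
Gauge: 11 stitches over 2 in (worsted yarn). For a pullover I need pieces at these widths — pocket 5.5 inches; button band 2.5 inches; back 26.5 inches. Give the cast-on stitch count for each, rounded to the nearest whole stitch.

pocket 30; button band 14; back 146.

Rate = 11/2 = 5.5 sts per in.
pocket: 5.5 × 5.5 = 30.25 → 30.
button band: 2.5 × 5.5 = 13.75 → 14.
back: 26.5 × 5.5 = 145.75 → 146.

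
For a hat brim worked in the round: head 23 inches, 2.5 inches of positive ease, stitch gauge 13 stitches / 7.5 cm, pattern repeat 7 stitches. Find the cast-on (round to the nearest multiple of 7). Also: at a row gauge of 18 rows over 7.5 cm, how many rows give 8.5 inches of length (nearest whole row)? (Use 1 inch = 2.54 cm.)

Cast on 112 stitches; work 52 rows.

Finished = 23 + 2.5 = 25.5 inches.
25.5 inches × 2.54 = 64.77 cm.
13/7.5 = 1.733 sts per cm; 64.77 × 1.733 = 112.27 sts.
Nearest multiple of 7 → 112.
8.5 inches = 21.59 cm; × 2.4 = 51.82 → 52 rows.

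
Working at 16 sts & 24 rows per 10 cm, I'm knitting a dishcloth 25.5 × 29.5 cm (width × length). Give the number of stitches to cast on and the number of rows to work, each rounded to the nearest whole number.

Stitch gauge = 16/10 = 1.6 sts/cm; 25.5 × 1.6 = 40.80 → 41 sts.
Row gauge = 24/10 = 2.4 rows/cm; 29.5 × 2.4 = 70.80 → 71 rows.

Cast on 41 stitches and work 71 rows.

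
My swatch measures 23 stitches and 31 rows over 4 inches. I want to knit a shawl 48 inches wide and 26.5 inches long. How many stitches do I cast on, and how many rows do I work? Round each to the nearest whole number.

Cast on 276 stitches and work 205 rows.

Stitch gauge = 23/4 = 5.75 sts/in; 48 × 5.75 = 276.00 → 276 sts.
Row gauge = 31/4 = 7.75 rows/in; 26.5 × 7.75 = 205.38 → 205 rows.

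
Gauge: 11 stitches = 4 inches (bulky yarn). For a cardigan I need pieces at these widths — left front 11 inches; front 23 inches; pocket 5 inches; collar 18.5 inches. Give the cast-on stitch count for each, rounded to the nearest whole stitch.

Rate = 11/4 = 2.75 sts per in.
left front: 11 × 2.75 = 30.25 → 30.
front: 23 × 2.75 = 63.25 → 63.
pocket: 5 × 2.75 = 13.75 → 14.
collar: 18.5 × 2.75 = 50.88 → 51.

left front 30; front 63; pocket 14; collar 51.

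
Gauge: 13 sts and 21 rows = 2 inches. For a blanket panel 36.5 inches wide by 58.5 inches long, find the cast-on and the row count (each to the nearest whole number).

Stitch gauge = 13/2 = 6.5 sts/in; 36.5 × 6.5 = 237.25 → 237 sts.
Row gauge = 21/2 = 10.5 rows/in; 58.5 × 10.5 = 614.25 → 614 rows.

Cast on 237 stitches and work 614 rows.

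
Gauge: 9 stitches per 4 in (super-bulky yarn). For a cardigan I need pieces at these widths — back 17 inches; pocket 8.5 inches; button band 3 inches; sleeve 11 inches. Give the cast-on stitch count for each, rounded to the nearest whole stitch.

back 38; pocket 19; button band 7; sleeve 25.

Rate = 9/4 = 2.25 sts per in.
back: 17 × 2.25 = 38.25 → 38.
pocket: 8.5 × 2.25 = 19.12 → 19.
button band: 3 × 2.25 = 6.75 → 7.
sleeve: 11 × 2.25 = 24.75 → 25.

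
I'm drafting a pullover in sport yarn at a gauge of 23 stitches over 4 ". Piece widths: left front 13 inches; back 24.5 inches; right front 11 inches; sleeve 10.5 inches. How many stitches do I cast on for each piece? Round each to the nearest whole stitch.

left front 75; back 141; right front 63; sleeve 60.

Rate = 23/4 = 5.75 sts per in.
left front: 13 × 5.75 = 74.75 → 75.
back: 24.5 × 5.75 = 140.88 → 141.
right front: 11 × 5.75 = 63.25 → 63.
sleeve: 10.5 × 5.75 = 60.38 → 60.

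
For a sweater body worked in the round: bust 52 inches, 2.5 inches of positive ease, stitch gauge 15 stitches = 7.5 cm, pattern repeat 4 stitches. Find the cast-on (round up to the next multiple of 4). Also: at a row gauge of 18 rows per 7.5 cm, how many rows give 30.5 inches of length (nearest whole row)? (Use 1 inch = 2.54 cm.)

Cast on 280 stitches; work 186 rows.

Finished = 52 + 2.5 = 54.5 inches.
54.5 inches × 2.54 = 138.43 cm.
15/7.5 = 2 sts per cm; 138.43 × 2 = 276.86 sts.
Next multiple of 4 → 280.
30.5 inches = 77.47 cm; × 2.4 = 185.93 → 186 rows.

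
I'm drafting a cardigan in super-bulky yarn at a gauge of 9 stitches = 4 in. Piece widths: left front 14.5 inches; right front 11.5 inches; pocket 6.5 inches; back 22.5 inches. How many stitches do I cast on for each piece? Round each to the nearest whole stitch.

Rate = 9/4 = 2.25 sts per in.
left front: 14.5 × 2.25 = 32.62 → 33.
right front: 11.5 × 2.25 = 25.88 → 26.
pocket: 6.5 × 2.25 = 14.62 → 15.
back: 22.5 × 2.25 = 50.62 → 51.

left front 33; right front 26; pocket 15; back 51.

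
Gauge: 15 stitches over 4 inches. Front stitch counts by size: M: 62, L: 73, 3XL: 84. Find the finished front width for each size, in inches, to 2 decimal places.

15/4 = 3.75 sts per in.
M: 62 / 3.75 = 16.533 → 16.53 in.
L: 73 / 3.75 = 19.467 → 19.47 in.
3XL: 84 / 3.75 = 22.400 → 22.40 in.

M 16.53 inches; L 19.47 inches; 3XL 22.40 inches.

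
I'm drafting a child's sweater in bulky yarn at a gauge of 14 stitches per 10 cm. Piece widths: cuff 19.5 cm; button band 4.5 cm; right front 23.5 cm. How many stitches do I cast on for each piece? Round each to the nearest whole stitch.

cuff 27; button band 6; right front 33.

Rate = 14/10 = 1.4 sts per cm.
cuff: 19.5 × 1.4 = 27.30 → 27.
button band: 4.5 × 1.4 = 6.30 → 6.
right front: 23.5 × 1.4 = 32.90 → 33.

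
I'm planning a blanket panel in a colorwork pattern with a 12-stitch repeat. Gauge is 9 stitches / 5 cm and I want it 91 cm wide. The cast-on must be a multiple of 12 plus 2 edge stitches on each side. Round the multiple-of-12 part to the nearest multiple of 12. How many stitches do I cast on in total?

9 / 5 = 1.8 sts per cm.
91 × 1.8 = 163.80 sts.
Less 4 edge sts → 159.80 for the repeat.
Nearest multiple of 12: 156.
Add back 4 edge sts → 160.

Cast on 160 stitches.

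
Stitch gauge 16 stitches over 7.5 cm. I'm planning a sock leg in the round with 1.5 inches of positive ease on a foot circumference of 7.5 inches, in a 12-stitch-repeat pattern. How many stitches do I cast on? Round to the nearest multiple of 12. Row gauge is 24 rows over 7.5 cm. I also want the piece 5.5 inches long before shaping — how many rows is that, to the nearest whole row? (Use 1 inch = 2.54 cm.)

Finished = 7.5 + 1.5 = 9 inches.
9 inches × 2.54 = 22.86 cm.
16/7.5 = 2.133 sts per cm; 22.86 × 2.133 = 48.77 sts.
Nearest multiple of 12 → 48.
5.5 inches = 13.97 cm; × 3.2 = 44.70 → 45 rows.

Cast on 48 stitches; work 45 rows.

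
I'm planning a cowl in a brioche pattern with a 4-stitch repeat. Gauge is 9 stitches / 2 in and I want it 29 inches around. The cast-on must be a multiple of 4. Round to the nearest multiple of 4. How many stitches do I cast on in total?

9 / 2 = 4.5 sts per inch.
29 × 4.5 = 130.50 sts.
Nearest multiple of 4: 132.

132 stitches.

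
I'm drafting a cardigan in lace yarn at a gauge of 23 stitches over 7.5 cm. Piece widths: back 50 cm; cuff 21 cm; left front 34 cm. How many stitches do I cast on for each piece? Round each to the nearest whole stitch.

back 153; cuff 64; left front 104.

Rate = 23/7.5 = 3.067 sts per cm.
back: 50 × 3.067 = 153.33 → 153.
cuff: 21 × 3.067 = 64.40 → 64.
left front: 34 × 3.067 = 104.27 → 104.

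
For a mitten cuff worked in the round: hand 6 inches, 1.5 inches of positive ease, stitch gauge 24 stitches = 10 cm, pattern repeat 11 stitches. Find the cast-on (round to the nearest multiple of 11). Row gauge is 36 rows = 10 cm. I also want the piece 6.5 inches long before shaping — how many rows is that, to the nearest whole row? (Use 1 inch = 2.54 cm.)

Finished = 6 + 1.5 = 7.5 inches.
7.5 inches × 2.54 = 19.05 cm.
24/10 = 2.4 sts per cm; 19.05 × 2.4 = 45.72 sts.
Nearest multiple of 11 → 44.
6.5 inches = 16.51 cm; × 3.6 = 59.44 → 59 rows.

Cast on 44 stitches; work 59 rows.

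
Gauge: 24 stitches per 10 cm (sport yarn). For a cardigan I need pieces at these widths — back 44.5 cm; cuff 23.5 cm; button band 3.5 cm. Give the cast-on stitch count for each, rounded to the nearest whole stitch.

back 107; cuff 56; button band 8.

Rate = 24/10 = 2.4 sts per cm.
back: 44.5 × 2.4 = 106.80 → 107.
cuff: 23.5 × 2.4 = 56.40 → 56.
button band: 3.5 × 2.4 = 8.40 → 8.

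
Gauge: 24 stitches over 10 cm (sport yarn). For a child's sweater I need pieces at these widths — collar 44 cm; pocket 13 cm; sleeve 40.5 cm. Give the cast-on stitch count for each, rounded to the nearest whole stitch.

Rate = 24/10 = 2.4 sts per cm.
collar: 44 × 2.4 = 105.60 → 106.
pocket: 13 × 2.4 = 31.20 → 31.
sleeve: 40.5 × 2.4 = 97.20 → 97.

collar 106; pocket 31; sleeve 97.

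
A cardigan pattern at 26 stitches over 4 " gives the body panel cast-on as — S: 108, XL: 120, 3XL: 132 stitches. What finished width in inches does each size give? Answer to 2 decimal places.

S 16.62 inches; XL 18.46 inches; 3XL 20.31 inches.

26/4 = 6.5 sts per in.
S: 108 / 6.5 = 16.615 → 16.62 in.
XL: 120 / 6.5 = 18.462 → 18.46 in.
3XL: 132 / 6.5 = 20.308 → 20.31 in.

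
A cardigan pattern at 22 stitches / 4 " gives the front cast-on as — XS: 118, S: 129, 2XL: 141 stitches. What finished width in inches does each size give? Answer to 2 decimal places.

XS 21.45 inches; S 23.45 inches; 2XL 25.64 inches.

22/4 = 5.5 sts per in.
XS: 118 / 5.5 = 21.455 → 21.45 in.
S: 129 / 5.5 = 23.455 → 23.45 in.
2XL: 141 / 5.5 = 25.636 → 25.64 in.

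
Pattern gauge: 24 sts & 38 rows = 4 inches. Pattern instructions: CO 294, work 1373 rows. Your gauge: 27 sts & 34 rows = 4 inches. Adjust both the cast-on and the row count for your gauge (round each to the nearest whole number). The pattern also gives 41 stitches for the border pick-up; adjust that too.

Cast on 331 stitches; work 1228 rows; border pick-up 46 stitches.

Stitches: 294 × 27/24 = 330.75 → 331.
Rows: 1373 × 34/38 = 1228.47 → 1228.
border pick-up: 41 × 27/24 = 46.12 → 46.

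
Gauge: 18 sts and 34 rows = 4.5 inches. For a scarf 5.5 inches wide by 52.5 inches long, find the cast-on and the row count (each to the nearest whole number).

Cast on 22 stitches and work 397 rows.

Stitch gauge = 18/4.5 = 4 sts/in; 5.5 × 4 = 22.00 → 22 sts.
Row gauge = 34/4.5 = 7.556 rows/in; 52.5 × 7.556 = 396.67 → 397 rows.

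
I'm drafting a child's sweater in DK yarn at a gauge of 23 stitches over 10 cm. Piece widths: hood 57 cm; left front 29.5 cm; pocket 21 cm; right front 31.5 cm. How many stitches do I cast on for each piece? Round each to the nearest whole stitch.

hood 131; left front 68; pocket 48; right front 72.

Rate = 23/10 = 2.3 sts per cm.
hood: 57 × 2.3 = 131.10 → 131.
left front: 29.5 × 2.3 = 67.85 → 68.
pocket: 21 × 2.3 = 48.30 → 48.
right front: 31.5 × 2.3 = 72.45 → 72.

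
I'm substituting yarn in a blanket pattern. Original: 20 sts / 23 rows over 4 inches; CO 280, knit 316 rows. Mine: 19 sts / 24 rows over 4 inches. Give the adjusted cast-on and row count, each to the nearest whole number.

Cast on 266 stitches; work 330 rows.

Stitches: 280 × 19/20 = 266.00 → 266.
Rows: 316 × 24/23 = 329.74 → 330.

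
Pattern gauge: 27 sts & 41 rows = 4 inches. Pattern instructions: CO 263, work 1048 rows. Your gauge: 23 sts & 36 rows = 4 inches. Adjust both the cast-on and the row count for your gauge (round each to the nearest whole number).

Cast on 224 stitches; work 920 rows.

Stitches: 263 × 23/27 = 224.04 → 224.
Rows: 1048 × 36/41 = 920.20 → 920.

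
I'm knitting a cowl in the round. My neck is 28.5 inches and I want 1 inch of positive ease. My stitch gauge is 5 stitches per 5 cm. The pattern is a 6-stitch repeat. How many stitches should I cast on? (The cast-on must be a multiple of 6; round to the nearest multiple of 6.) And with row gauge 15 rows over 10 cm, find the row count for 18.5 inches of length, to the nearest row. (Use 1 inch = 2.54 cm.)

Cast on 72 stitches; work 70 rows.

Finished = 28.5 + 1 = 29.5 inches.
29.5 inches × 2.54 = 74.93 cm.
5/5 = 1 sts per cm; 74.93 × 1 = 74.93 sts.
Nearest multiple of 6 → 72.
18.5 inches = 46.99 cm; × 1.5 = 70.48 → 70 rows.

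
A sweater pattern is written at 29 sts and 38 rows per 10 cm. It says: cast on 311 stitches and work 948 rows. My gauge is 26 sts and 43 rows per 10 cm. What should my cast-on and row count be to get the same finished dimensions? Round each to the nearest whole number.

Cast on 279 stitches; work 1073 rows.

Stitches: 311 × 26/29 = 278.83 → 279.
Rows: 948 × 43/38 = 1072.74 → 1073.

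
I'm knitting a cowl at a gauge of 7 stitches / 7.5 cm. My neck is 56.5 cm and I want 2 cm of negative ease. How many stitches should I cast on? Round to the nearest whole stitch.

Cast on 51 stitches.

Finished = 56.5 − 2 = 54.5 cm.
7 / 7.5 = 0.933 sts per cm.
54.50 × 0.933 = 50.87 sts.
→ 51 sts.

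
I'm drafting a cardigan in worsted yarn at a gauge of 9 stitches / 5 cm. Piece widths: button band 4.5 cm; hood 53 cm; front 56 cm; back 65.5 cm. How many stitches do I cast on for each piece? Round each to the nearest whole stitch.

button band 8; hood 95; front 101; back 118.

Rate = 9/5 = 1.8 sts per cm.
button band: 4.5 × 1.8 = 8.10 → 8.
hood: 53 × 1.8 = 95.40 → 95.
front: 56 × 1.8 = 100.80 → 101.
back: 65.5 × 1.8 = 117.90 → 118.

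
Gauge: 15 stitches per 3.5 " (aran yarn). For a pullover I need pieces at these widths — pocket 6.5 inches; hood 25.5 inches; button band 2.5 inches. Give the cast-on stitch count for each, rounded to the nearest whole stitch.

pocket 28; hood 109; button band 11.

Rate = 15/3.5 = 4.286 sts per in.
pocket: 6.5 × 4.286 = 27.86 → 28.
hood: 25.5 × 4.286 = 109.29 → 109.
button band: 2.5 × 4.286 = 10.71 → 11.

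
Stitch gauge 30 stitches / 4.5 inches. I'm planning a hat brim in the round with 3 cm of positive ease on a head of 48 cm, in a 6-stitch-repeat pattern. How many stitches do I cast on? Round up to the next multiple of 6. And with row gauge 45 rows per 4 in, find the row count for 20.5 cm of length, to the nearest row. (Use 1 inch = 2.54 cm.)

Cast on 138 stitches; work 91 rows.

Finished = 48 + 3 = 51 cm.
51 cm × 1/2.54 = 20.08 inches.
30/4.5 = 6.667 sts per in; 20.08 × 6.667 = 133.86 sts.
Next multiple of 6 → 138.
20.5 cm = 8.07 inches; × 11.25 = 90.80 → 91 rows.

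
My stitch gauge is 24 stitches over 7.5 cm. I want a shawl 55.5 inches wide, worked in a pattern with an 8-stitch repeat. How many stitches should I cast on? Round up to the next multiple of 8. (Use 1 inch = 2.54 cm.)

Cast on 456 stitches.

55.5 in = 55.5 × 2.54 = 140.97 cm.
24 / 7.5 = 3.2 sts/cm.
140.97 × 3.2 = 451.10 sts.
→ 456.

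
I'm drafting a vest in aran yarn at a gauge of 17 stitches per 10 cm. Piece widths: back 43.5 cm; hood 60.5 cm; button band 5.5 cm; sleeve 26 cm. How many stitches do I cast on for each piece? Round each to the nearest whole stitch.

Rate = 17/10 = 1.7 sts per cm.
back: 43.5 × 1.7 = 73.95 → 74.
hood: 60.5 × 1.7 = 102.85 → 103.
button band: 5.5 × 1.7 = 9.35 → 9.
sleeve: 26 × 1.7 = 44.20 → 44.

back 74; hood 103; button band 9; sleeve 44.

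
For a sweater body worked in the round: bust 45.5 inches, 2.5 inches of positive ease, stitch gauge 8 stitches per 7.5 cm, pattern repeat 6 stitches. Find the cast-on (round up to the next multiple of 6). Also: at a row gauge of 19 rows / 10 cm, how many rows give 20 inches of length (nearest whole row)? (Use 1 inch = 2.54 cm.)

Finished = 45.5 + 2.5 = 48 inches.
48 inches × 2.54 = 121.92 cm.
8/7.5 = 1.067 sts per cm; 121.92 × 1.067 = 130.05 sts.
Next multiple of 6 → 132.
20 inches = 50.80 cm; × 1.9 = 96.52 → 97 rows.

Cast on 132 stitches; work 97 rows.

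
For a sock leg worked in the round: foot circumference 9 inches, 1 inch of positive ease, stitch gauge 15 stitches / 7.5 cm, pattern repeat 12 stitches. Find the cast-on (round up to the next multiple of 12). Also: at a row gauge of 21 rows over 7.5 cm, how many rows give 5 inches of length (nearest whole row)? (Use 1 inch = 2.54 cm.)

Finished = 9 + 1 = 10 inches.
10 inches × 2.54 = 25.40 cm.
15/7.5 = 2 sts per cm; 25.40 × 2 = 50.80 sts.
Next multiple of 12 → 60.
5 inches = 12.70 cm; × 2.8 = 35.56 → 36 rows.

Cast on 60 stitches; work 36 rows.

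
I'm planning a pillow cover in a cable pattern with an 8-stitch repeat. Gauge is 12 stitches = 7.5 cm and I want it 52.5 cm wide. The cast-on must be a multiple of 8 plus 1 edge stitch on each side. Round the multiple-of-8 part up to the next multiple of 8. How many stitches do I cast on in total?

12 / 7.5 = 1.6 sts per cm.
52.5 × 1.6 = 84.00 sts.
Less 2 edge sts → 82.00 for the repeat.
Next multiple of 8: 88.
Add back 2 edge sts → 90.

90 stitches.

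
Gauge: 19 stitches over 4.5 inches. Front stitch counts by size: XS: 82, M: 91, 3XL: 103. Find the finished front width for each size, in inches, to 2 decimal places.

XS 19.42 inches; M 21.55 inches; 3XL 24.39 inches.

19/4.5 = 4.222 sts per in.
XS: 82 / 4.222 = 19.421 → 19.42 in.
M: 91 / 4.222 = 21.553 → 21.55 in.
3XL: 103 / 4.222 = 24.395 → 24.39 in.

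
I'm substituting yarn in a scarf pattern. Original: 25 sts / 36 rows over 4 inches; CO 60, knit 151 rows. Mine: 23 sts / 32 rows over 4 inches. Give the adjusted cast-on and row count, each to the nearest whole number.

Cast on 55 stitches; work 134 rows.

Stitches: 60 × 23/25 = 55.20 → 55.
Rows: 151 × 32/36 = 134.22 → 134.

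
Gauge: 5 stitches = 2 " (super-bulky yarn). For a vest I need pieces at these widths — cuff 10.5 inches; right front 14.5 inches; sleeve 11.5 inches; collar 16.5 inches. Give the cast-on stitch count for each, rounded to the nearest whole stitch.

cuff 26; right front 36; sleeve 29; collar 41.

Rate = 5/2 = 2.5 sts per in.
cuff: 10.5 × 2.5 = 26.25 → 26.
right front: 14.5 × 2.5 = 36.25 → 36.
sleeve: 11.5 × 2.5 = 28.75 → 29.
collar: 16.5 × 2.5 = 41.25 → 41.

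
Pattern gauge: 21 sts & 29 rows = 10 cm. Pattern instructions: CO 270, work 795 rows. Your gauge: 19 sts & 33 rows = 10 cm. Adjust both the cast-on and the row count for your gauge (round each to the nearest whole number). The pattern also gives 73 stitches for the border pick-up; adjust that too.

Stitches: 270 × 19/21 = 244.29 → 244.
Rows: 795 × 33/29 = 904.66 → 905.
border pick-up: 73 × 19/21 = 66.05 → 66.

Cast on 244 stitches; work 905 rows; border pick-up 66 stitches.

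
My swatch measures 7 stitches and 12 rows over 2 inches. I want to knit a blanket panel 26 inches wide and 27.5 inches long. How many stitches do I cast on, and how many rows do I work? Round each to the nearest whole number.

Stitch gauge = 7/2 = 3.5 sts/in; 26 × 3.5 = 91.00 → 91 sts.
Row gauge = 12/2 = 6 rows/in; 27.5 × 6 = 165.00 → 165 rows.

Cast on 91 stitches and work 165 rows.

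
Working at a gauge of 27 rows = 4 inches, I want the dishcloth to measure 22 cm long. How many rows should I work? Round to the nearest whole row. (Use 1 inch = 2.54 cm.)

Knit 58 rows.

22 cm = 8.66 in.
27 rows / 4 in = 6.75 rows per inch.
8.66 × 6.75 = 58.46 rows.
Round to nearest → 58.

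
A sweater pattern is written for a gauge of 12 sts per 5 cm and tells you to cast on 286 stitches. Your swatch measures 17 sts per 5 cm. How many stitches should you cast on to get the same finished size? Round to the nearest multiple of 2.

406 stitches.

Scale factor = 17 / 12 = 1.417.
286 × 17 / 12 = 405.17 sts.
→ 406 sts.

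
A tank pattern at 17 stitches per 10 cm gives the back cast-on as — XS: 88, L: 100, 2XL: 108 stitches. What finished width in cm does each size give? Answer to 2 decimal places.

17/10 = 1.7 sts per cm.
XS: 88 / 1.7 = 51.765 → 51.76 cm.
L: 100 / 1.7 = 58.824 → 58.82 cm.
2XL: 108 / 1.7 = 63.529 → 63.53 cm.

XS 51.76 cm; L 58.82 cm; 2XL 63.53 cm.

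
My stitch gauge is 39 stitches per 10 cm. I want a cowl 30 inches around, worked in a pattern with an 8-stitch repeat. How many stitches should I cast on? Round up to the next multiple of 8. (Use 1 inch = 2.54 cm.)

30 in = 30 × 2.54 = 76.20 cm.
39 / 10 = 3.9 sts/cm.
76.20 × 3.9 = 297.18 sts.
→ 304.

304 stitches.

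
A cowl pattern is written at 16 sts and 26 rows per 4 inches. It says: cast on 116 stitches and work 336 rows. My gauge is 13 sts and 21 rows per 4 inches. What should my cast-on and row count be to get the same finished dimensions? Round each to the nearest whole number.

Cast on 94 stitches; work 271 rows.

Stitches: 116 × 13/16 = 94.25 → 94.
Rows: 336 × 21/26 = 271.38 → 271.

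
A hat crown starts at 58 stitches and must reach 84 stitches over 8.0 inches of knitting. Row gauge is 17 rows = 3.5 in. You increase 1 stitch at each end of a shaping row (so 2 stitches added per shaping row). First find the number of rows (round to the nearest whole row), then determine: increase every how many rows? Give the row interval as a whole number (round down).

Rows = 8.0 × 4.857 = 38.9 → 39 rows.
Stitches to add: 26 → 13 shaping rows (at 2 st each).
39 / 13 = 3.00 → every 3 rows.

Increase every 3rd row.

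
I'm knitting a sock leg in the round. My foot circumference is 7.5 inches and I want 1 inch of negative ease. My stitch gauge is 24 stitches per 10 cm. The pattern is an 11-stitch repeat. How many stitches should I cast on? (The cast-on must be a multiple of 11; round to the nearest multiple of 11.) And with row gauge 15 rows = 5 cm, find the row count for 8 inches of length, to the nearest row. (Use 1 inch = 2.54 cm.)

Cast on 44 stitches; work 61 rows.

Finished = 7.5 − 1 = 6.5 inches.
6.5 inches × 2.54 = 16.51 cm.
24/10 = 2.4 sts per cm; 16.51 × 2.4 = 39.62 sts.
Nearest multiple of 11 → 44.
8 inches = 20.32 cm; × 3 = 60.96 → 61 rows.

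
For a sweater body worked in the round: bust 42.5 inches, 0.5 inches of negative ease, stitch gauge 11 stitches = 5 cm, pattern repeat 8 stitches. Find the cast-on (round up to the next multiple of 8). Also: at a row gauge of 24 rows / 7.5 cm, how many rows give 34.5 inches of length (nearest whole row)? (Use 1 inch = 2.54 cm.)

Cast on 240 stitches; work 280 rows.

Finished = 42.5 − 0.5 = 42 inches.
42 inches × 2.54 = 106.68 cm.
11/5 = 2.2 sts per cm; 106.68 × 2.2 = 234.70 sts.
Next multiple of 8 → 240.
34.5 inches = 87.63 cm; × 3.2 = 280.42 → 280 rows.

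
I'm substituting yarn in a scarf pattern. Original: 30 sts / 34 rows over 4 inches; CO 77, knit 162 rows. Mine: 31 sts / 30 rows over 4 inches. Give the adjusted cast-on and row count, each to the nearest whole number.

Stitches: 77 × 31/30 = 79.57 → 80.
Rows: 162 × 30/34 = 142.94 → 143.

Cast on 80 stitches; work 143 rows.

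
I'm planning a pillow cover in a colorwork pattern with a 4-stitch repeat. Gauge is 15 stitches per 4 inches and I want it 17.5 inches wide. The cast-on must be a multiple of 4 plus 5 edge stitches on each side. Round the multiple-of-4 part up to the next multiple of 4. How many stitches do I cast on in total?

15 / 4 = 3.75 sts per inch.
17.5 × 3.75 = 65.62 sts.
Less 10 edge sts → 55.62 for the repeat.
Next multiple of 4: 56.
Add back 10 edge sts → 66.

CO 66 sts.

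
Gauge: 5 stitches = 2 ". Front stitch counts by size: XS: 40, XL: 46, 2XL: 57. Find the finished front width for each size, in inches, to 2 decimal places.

5/2 = 2.5 sts per in.
XS: 40 / 2.5 = 16.000 → 16.00 in.
XL: 46 / 2.5 = 18.400 → 18.40 in.
2XL: 57 / 2.5 = 22.800 → 22.80 in.

XS 16.00 inches; XL 18.40 inches; 2XL 22.80 inches.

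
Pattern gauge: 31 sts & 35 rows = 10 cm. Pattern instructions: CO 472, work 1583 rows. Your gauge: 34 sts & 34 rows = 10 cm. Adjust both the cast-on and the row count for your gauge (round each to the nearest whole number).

Cast on 518 stitches; work 1538 rows.

Stitches: 472 × 34/31 = 517.68 → 518.
Rows: 1583 × 34/35 = 1537.77 → 1538.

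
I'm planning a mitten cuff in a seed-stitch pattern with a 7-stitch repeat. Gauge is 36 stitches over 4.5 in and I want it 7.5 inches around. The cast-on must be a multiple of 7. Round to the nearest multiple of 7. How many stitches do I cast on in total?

36 / 4.5 = 8 sts per inch.
7.5 × 8 = 60.00 sts.
Nearest multiple of 7: 63.

CO 63 sts.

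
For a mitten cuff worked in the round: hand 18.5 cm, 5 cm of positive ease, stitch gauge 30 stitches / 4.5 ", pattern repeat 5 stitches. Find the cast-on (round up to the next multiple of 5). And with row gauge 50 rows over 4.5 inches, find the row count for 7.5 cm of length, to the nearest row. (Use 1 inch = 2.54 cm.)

Finished = 18.5 + 5 = 23.5 cm.
23.5 cm × 1/2.54 = 9.25 inches.
30/4.5 = 6.667 sts per in; 9.25 × 6.667 = 61.68 sts.
Next multiple of 5 → 65.
7.5 cm = 2.95 inches; × 11.111 = 32.81 → 33 rows.

Cast on 65 stitches; work 33 rows.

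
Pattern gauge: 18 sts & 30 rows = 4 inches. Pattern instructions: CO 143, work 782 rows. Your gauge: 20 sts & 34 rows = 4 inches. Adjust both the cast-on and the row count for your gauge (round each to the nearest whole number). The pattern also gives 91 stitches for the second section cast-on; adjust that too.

Stitches: 143 × 20/18 = 158.89 → 159.
Rows: 782 × 34/30 = 886.27 → 886.
second section cast-on: 91 × 20/18 = 101.11 → 101.

Cast on 159 stitches; work 886 rows; second section cast-on 101 stitches.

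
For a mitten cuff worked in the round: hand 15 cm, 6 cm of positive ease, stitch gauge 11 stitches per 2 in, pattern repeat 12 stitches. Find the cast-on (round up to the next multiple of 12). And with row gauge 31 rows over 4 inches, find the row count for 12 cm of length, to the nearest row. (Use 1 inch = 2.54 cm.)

Cast on 48 stitches; work 37 rows.

Finished = 15 + 6 = 21 cm.
21 cm × 1/2.54 = 8.27 inches.
11/2 = 5.5 sts per in; 8.27 × 5.5 = 45.47 sts.
Next multiple of 12 → 48.
12 cm = 4.72 inches; × 7.75 = 36.61 → 37 rows.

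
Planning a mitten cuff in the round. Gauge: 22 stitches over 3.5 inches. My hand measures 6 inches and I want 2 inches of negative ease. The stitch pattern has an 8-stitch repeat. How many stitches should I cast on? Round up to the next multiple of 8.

CO 32 sts.

Finished = 6 − 2 = 4 inches.
22 / 3.5 = 6.286 sts/in.
4 × 6.286 = 25.14 sts.
Next multiple of 8: 32.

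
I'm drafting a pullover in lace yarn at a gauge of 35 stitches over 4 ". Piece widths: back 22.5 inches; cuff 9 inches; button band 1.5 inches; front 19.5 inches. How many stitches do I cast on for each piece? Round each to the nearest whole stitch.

back 197; cuff 79; button band 13; front 171.

Rate = 35/4 = 8.75 sts per in.
back: 22.5 × 8.75 = 196.88 → 197.
cuff: 9 × 8.75 = 78.75 → 79.
button band: 1.5 × 8.75 = 13.12 → 13.
front: 19.5 × 8.75 = 170.62 → 171.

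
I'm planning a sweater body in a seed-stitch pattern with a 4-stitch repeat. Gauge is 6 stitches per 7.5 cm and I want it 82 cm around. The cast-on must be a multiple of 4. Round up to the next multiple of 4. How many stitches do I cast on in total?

CO 68 sts.

6 / 7.5 = 0.8 sts per cm.
82 × 0.8 = 65.60 sts.
Next multiple of 4: 68.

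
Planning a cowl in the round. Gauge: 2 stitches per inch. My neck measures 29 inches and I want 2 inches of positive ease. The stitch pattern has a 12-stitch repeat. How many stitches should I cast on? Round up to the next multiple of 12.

Cast on 72 stitches.

Finished = 29 + 2 = 31 inches.
2 / 1 = 2 sts/in.
31 × 2 = 62.00 sts.
Next multiple of 12: 72.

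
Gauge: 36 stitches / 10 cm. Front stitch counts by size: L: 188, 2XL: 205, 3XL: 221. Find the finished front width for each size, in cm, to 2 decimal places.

L 52.22 cm; 2XL 56.94 cm; 3XL 61.39 cm.

36/10 = 3.6 sts per cm.
L: 188 / 3.6 = 52.222 → 52.22 cm.
2XL: 205 / 3.6 = 56.944 → 56.94 cm.
3XL: 221 / 3.6 = 61.389 → 61.39 cm.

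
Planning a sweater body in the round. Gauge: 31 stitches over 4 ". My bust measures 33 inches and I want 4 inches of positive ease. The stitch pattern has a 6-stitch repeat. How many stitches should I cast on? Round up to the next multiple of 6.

Cast on 288 stitches.

Finished = 33 + 4 = 37 inches.
31 / 4 = 7.75 sts/in.
37 × 7.75 = 286.75 sts.
Next multiple of 6: 288.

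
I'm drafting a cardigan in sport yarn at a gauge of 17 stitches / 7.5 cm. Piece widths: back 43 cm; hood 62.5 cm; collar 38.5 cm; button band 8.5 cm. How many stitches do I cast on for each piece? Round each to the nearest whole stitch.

Rate = 17/7.5 = 2.267 sts per cm.
back: 43 × 2.267 = 97.47 → 97.
hood: 62.5 × 2.267 = 141.67 → 142.
collar: 38.5 × 2.267 = 87.27 → 87.
button band: 8.5 × 2.267 = 19.27 → 19.

back 97; hood 142; collar 87; button band 19.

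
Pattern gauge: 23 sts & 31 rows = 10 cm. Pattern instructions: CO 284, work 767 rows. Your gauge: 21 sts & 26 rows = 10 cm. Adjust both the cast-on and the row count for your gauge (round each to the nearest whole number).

Stitches: 284 × 21/23 = 259.30 → 259.
Rows: 767 × 26/31 = 643.29 → 643.

Cast on 259 stitches; work 643 rows.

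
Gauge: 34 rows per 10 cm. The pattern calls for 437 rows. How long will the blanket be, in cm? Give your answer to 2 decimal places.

128.53 cm.

34 rows / 10 cm = 3.4 rows per cm.
437 / 3.4 = 128.529 cm.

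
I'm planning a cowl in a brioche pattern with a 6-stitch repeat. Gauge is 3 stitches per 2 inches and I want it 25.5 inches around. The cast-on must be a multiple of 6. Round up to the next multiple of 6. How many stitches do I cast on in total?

Cast on 42 stitches.

3 / 2 = 1.5 sts per inch.
25.5 × 1.5 = 38.25 sts.
Next multiple of 6: 42.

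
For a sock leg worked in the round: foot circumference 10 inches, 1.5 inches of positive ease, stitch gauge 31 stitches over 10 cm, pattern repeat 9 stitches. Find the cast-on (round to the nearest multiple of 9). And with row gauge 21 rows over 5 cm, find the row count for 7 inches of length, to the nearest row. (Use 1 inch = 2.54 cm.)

Finished = 10 + 1.5 = 11.5 inches.
11.5 inches × 2.54 = 29.21 cm.
31/10 = 3.1 sts per cm; 29.21 × 3.1 = 90.55 sts.
Nearest multiple of 9 → 90.
7 inches = 17.78 cm; × 4.2 = 74.68 → 75 rows.

Cast on 90 stitches; work 75 rows.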